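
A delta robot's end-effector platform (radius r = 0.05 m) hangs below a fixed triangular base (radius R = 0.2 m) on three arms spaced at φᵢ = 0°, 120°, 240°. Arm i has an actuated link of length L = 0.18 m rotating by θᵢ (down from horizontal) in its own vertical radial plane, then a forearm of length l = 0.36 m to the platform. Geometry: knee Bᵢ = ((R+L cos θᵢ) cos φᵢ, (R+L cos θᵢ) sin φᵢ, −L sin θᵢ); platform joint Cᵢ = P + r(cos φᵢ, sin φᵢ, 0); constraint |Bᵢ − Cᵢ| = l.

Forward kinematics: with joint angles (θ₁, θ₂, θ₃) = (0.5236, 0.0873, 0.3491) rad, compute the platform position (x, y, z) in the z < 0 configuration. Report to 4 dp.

(-0.0297, 0.0203, -0.2187)

φ1=0.0°: virtual centre (0.3059, 0.0000, -0.0900), radius l
O2 = (0.3293·cos120.0°, 0.3293·sin120.0°, -0.0157) = (-0.1647, 0.2852, -0.0157)
O3 = (0.3191·cos240.0°, 0.3191·sin240.0°, -0.0616) = (-0.1596, -0.2764, -0.0616)
|O₂|²−|O₁|² = 0.0070;  |O₃|²−|O₁|² = 0.0040
linear system: -0.9411x+0.5704y = 0.0070−0.1486z; -0.9309x+-0.5528y = 0.0040−0.0569z
det = 1.0512;  x = -0.0059+0.1090z,  y = 0.0027+-0.0807z
quadratic in z: (1.0184)z²+(0.1116)z+(-0.0243)=0, √Δ=0.3339 → z ∈ {-0.2187, 0.1091}; z = -0.2187 (taking z<0)
x = -0.0297, y = 0.0203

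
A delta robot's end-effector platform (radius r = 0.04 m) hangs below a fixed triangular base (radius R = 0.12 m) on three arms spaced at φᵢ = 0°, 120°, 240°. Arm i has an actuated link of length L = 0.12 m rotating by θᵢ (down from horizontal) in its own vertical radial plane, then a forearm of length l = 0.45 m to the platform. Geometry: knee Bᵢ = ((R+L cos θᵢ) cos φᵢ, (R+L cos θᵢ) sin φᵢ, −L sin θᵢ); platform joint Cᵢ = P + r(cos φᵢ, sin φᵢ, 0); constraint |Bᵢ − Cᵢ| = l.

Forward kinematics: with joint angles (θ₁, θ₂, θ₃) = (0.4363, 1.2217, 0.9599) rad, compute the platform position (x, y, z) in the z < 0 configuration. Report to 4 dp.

(0.1246, -0.0475, -0.4936)

S1 = (0.1888·cos0.0°, 0.1888·sin0.0°, -0.0507) = (0.1888, 0.0000, -0.0507)
φ2=120.0°: virtual centre (-0.0605, 0.1048, -0.1128), radius l
S3 = (0.1488·cos240.0°, 0.1488·sin240.0°, -0.0983) = (-0.0744, -0.1289, -0.0983)
eliminate P² terms by subtracting sphere 1 from 2 and 3
plane₁₂: -0.4986x+0.2097y+-0.1241z = -0.0108
Cramer: x(z) = 0.0173-0.2175z;  y(z) = -0.0105+0.0748z
into |P−S₁|² = l²: 1.0529z² + 0.1744z + -0.1704 = 0;  Δ = 0.7481;  z = -0.4936 or 0.3279 → z<0 root = -0.4936
x = 0.1246, y = -0.0475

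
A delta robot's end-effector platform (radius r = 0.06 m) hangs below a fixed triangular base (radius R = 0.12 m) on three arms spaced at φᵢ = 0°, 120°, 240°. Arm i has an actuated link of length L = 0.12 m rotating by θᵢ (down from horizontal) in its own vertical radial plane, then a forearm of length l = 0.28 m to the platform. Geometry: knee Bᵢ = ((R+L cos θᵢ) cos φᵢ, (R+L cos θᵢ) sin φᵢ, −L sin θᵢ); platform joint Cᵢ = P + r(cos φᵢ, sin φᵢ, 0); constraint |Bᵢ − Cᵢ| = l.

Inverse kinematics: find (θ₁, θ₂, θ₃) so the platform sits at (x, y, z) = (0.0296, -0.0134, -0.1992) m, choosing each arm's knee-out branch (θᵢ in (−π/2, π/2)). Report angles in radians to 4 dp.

φ1=0.0° → target in arm frame (0.0296, -0.0134)
  A cos θ + B sin θ = C:  0.0304·cos θ + -0.1992·sin θ = 0.0967
  √(A²+B²)=0.2015;  θ1 = -1.4194+1.0701 ≈ -0.3493
rotate P by −φ2: (-0.0264, -0.0189, -0.1992)
  e−x'=0.0864;  (l²−L²−(e−x')²−y'²−z²)/2L = 0.0687
  θ2 = atan2(B,A) + arccos(C/0.2171) = 0.0872
φ3=240.0° → target in arm frame (-0.0032, 0.0323)
  A=0.0632, B=-0.1992, C=(l²−L²−A²−y'²−z²)/(2L)=0.0803
  γ=atan2(-0.1992,0.0632)=-1.2636;  ψ=arccos(0.3844)=1.1762;  θ3=γ+ψ≈-0.0874

θ₁ = -0.3493, θ₂ = 0.0872, θ₃ = -0.0874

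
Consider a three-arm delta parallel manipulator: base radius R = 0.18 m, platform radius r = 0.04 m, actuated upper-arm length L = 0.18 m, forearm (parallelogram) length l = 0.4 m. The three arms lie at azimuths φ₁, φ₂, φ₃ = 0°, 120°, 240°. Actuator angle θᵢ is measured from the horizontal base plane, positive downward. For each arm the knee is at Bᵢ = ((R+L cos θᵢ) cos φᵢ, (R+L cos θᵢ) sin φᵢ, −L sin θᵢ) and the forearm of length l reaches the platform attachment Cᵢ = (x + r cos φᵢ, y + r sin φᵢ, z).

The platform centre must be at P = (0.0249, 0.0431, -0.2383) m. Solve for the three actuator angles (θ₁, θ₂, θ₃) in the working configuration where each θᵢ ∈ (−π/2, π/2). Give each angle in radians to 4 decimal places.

rotate P by −φ1: (0.0249, 0.0431, -0.2383)
  A cos θ + B sin θ = C:  0.1151·cos θ + -0.2383·sin θ = 0.1547
  θ1 = atan2(B,A) + arccos(C/0.2646) = -0.1746
rotate P by −φ2: (0.0249, -0.0431, -0.2383)
  A=0.1151, B=-0.2383, C=(l²−L²−A²−y'²−z²)/(2L)=0.1547
  θ2 = atan2(B,A) + arccos(C/0.2647) = -0.1744
φ3=240.0° → target in arm frame (-0.0498, 0.0000)
  A=0.1898, B=-0.2383, C=(l²−L²−A²−y'²−z²)/(2L)=0.0967
  γ=atan2(-0.2383,0.1898)=-0.8983;  ψ=arccos(0.3173)=1.2479;  θ3=γ+ψ≈0.3496

θ₁ = -0.1746, θ₂ = -0.1744, θ₃ = 0.3496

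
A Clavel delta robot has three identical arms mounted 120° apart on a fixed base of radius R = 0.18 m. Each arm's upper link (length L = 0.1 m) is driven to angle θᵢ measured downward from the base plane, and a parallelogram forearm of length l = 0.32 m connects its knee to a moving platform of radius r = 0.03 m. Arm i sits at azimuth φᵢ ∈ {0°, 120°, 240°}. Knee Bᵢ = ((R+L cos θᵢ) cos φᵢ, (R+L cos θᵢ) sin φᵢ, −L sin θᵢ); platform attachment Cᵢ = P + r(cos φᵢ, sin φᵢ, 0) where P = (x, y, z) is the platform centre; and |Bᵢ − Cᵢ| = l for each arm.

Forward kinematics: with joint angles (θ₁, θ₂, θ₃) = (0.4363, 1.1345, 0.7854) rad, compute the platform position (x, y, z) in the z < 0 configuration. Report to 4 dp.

(0.0491, -0.0304, -0.2968)

O1 = (0.2406·cos0.0°, 0.2406·sin0.0°, -0.0423) = (0.2406, 0.0000, -0.0423)
O2 = (0.1923·cos120.0°, 0.1923·sin120.0°, -0.0906) = (-0.0961, 0.1665, -0.0906)
O3 = (0.2207·cos240.0°, 0.2207·sin240.0°, -0.0707) = (-0.1104, -0.1911, -0.0707)
|O₂|²−|O₁|² = -0.0145;  |O₃|²−|O₁|² = -0.0060
[-0.6735 0.3330 -0.0967]·P = -0.0145;  [-0.7020 -0.3823 -0.0569]·P = -0.0060
det = 0.4912;  x = 0.0153+-0.1139z,  y = -0.0125+0.0602z
sphere 1 gives Az²+Bz+C=0 with A=1.0166, B=0.1343, C=-0.0497;  B²−4AC=0.2201;  roots -0.2968, 0.1647;  negative root z = -0.2968
x = 0.0491, y = -0.0304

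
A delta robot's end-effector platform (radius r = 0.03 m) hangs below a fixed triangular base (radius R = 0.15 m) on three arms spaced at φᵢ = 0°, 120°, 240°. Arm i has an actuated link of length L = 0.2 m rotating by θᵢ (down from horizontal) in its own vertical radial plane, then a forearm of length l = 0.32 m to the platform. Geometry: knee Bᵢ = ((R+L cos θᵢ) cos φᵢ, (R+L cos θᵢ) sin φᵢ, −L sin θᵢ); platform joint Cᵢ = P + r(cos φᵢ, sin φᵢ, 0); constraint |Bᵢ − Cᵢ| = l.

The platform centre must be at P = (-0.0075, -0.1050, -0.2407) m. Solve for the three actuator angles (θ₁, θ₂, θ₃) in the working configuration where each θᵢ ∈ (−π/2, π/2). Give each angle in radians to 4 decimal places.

φ1=0.0° → target in arm frame (-0.0075, -0.1050)
  A=0.1275, B=-0.2407, C=(l²−L²−A²−y'²−z²)/(2L)=-0.0570
  θ1 = atan2(B,A) + arccos(C/0.2724) = 0.6981
rotate P by −φ2: (-0.0872, 0.0590, -0.2407)
  e−x'=0.2072;  (l²−L²−(e−x')²−y'²−z²)/2L = -0.1049
  γ=atan2(-0.2407,0.2072)=-0.8601;  ψ=arccos(-0.3302)=1.9073;  θ2=γ+ψ≈1.0472
rotate P by −φ3: (0.0947, 0.0460, -0.2407)
  e−x'=0.0253;  (l²−L²−(e−x')²−y'²−z²)/2L = 0.0043
  √(A²+B²)=0.2420;  θ3 = -1.4660+1.5532 ≈ 0.0872

θ₁ = 0.6981, θ₂ = 1.0472, θ₃ = 0.0872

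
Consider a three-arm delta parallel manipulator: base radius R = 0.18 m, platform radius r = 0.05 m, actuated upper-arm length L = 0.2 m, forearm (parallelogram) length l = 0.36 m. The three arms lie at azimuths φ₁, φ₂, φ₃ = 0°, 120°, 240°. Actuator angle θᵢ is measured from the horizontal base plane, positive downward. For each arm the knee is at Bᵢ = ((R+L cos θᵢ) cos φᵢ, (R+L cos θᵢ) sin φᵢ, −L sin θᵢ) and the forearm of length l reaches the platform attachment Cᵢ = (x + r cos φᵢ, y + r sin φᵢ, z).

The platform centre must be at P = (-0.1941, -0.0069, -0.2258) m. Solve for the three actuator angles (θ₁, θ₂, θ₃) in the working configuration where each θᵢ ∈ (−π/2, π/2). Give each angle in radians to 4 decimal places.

rotate P by −φ1: (-0.1941, -0.0069, -0.2258)
  A=0.3241, B=-0.2258, C=(l²−L²−A²−y'²−z²)/(2L)=-0.1662
  θ1 = atan2(B,A) + arccos(C/0.3950) = 1.3965
rotate P by −φ2: (0.0911, 0.1715, -0.2258)
  A=0.0389, B=-0.2258, C=(l²−L²−A²−y'²−z²)/(2L)=0.0192
  √(A²+B²)=0.2291;  θ2 = -1.4001+1.4870 ≈ 0.0869
φ3=240.0° → target in arm frame (0.1030, -0.1646)
  A=0.0270, B=-0.2258, C=(l²−L²−A²−y'²−z²)/(2L)=0.0269
  γ=atan2(-0.2258,0.0270)=-1.4519;  ψ=arccos(0.1185)=1.4520;  θ3=γ+ψ≈0.0001

θ₁ = 1.3965, θ₂ = 0.0869, θ₃ = 0.0001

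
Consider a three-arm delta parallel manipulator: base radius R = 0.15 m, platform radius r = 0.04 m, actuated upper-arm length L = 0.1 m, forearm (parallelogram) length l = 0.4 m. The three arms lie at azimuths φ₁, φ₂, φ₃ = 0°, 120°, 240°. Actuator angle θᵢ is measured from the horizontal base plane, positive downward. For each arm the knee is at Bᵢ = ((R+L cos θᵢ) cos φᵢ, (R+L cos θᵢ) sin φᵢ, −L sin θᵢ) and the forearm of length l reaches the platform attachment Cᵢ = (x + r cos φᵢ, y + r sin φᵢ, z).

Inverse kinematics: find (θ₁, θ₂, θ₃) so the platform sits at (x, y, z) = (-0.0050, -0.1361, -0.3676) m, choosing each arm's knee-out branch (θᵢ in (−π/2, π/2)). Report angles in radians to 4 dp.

θ₁ = 0.5241, θ₂ = 1.0475, θ₃ = -0.1742

φ1=0.0° → target in arm frame (-0.0050, -0.1361)
  A cos θ + B sin θ = C:  0.1150·cos θ + -0.3676·sin θ = -0.0844
  θ1 = atan2(B,A) + arccos(C/0.3852) = 0.5241
φ2=120.0° → target in arm frame (-0.1154, 0.0724)
  A=0.2254, B=-0.3676, C=(l²−L²−A²−y'²−z²)/(2L)=-0.2058
  θ2 = atan2(B,A) + arccos(C/0.4312) = 1.0475
rotate P by −φ3: (0.1204, 0.0637, -0.3676)
  A cos θ + B sin θ = C:  -0.0104·cos θ + -0.3676·sin θ = 0.0535
  γ=atan2(-0.3676,-0.0104)=-1.5990;  ψ=arccos(0.1455)=1.4248;  θ3=γ+ψ≈-0.1742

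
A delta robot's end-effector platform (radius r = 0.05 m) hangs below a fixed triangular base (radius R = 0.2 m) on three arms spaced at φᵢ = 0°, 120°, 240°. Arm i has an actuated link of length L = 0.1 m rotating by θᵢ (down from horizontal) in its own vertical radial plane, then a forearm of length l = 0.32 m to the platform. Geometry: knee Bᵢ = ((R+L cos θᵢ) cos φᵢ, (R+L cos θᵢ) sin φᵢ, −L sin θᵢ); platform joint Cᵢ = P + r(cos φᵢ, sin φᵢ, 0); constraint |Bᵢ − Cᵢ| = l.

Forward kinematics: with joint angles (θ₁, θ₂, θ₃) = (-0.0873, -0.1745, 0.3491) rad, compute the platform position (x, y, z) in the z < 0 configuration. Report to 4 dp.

(0.0108, 0.0262, -0.2027)

centre 1 = (0.2496·cos0.0°, 0.2496·sin0.0°, 0.0087) = (0.2496, 0.0000, 0.0087)
centre 2 = (0.2485·cos120.0°, 0.2485·sin120.0°, 0.0174) = (-0.1242, 0.2152, 0.0174)
centre 3 = (0.2440·cos240.0°, 0.2440·sin240.0°, -0.0342) = (-0.1220, -0.2113, -0.0342)
eliminate P² terms by subtracting sphere 1 from 2 and 3
[-0.7477 0.4304 0.0173]·P = -0.0003;  [-0.7432 -0.4226 -0.0858]·P = -0.0017
Cramer: x(z) = 0.0014-0.0466z;  y(z) = 0.0016-0.1212z
into |P−centre ₁|² = l²: 1.0169z² + 0.0053z + -0.0407 = 0;  Δ = 0.1656;  z = -0.2027 or 0.1975 → z<0 root = -0.2027
x = 0.0108, y = 0.0262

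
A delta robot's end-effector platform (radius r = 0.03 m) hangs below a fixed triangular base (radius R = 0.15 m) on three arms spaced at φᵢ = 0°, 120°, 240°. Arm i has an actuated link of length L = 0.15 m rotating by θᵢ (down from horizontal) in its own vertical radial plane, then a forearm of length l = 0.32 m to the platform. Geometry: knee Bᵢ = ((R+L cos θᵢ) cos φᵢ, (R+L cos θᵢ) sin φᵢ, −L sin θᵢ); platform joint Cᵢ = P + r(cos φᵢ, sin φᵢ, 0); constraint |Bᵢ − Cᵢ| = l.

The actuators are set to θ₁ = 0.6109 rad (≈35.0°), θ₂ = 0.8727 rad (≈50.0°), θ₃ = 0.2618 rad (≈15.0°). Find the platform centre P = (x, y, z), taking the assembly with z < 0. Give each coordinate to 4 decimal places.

O1 = (0.2429·cos0.0°, 0.2429·sin0.0°, -0.0860) = (0.2429, 0.0000, -0.0860)
φ2=120.0°: virtual centre (-0.1082, 0.1874, -0.1149), radius l
O3 = (0.2649·cos240.0°, 0.2649·sin240.0°, -0.0388) = (-0.1324, -0.2294, -0.0388)
eliminate P² terms by subtracting sphere 1 from 2 and 3
[-0.7022 0.3748 -0.0577]·P = -0.0063;  [-0.7506 -0.4588 0.0944]·P = 0.0053
Cramer: x(z) = 0.0015+0.0148z;  y(z) = -0.0140+0.1817z
into |P−O₁|² = l²: 1.0332z² + 0.1599z + -0.0366 = 0;  Δ = 0.1767;  z = -0.2808 or 0.1260 → z<0 root = -0.2808
x = -0.0026, y = -0.0651

(-0.0026, -0.0651, -0.2808)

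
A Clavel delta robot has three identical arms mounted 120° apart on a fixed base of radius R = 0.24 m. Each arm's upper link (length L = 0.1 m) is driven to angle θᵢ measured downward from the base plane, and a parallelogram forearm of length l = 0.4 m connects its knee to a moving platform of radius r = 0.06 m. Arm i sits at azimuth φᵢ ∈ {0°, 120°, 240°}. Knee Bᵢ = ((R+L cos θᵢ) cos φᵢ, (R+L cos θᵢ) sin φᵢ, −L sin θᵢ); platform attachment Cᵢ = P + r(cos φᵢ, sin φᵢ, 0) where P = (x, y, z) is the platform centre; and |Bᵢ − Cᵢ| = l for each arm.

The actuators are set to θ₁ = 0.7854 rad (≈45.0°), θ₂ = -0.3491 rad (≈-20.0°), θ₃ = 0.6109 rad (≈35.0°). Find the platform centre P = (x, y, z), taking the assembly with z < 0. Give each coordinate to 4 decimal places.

arm 1 at φ=0.0°: (R−r)+L cos θ1 = 0.2507;  S1 = (0.2507, 0.0000, -0.0707)
arm 2 at φ=120.0°: (R−r)+L cos θ2 = 0.2740;  S2 = (-0.1370, 0.2373, 0.0342)
φ3=240.0°: virtual centre (-0.1310, -0.2268, -0.0574), radius l
|S₂|²−|S₁|² = 0.0084;  |S₃|²−|S₁|² = 0.0040
linear system: -0.7754x+0.4745y = 0.0084−0.2098z; -0.7633x+-0.4536y = 0.0040−0.0267z
det = 0.7140;  x = -0.0080+0.1511z,  y = 0.0046+-0.1953z
sphere 1 gives Az²+Bz+C=0 with A=1.0610, B=0.0615, C=-0.0880;  B²−4AC=0.3774;  roots -0.3185, 0.2606;  negative root z = -0.3185
x = -0.0561, y = 0.0668

(-0.0561, 0.0668, -0.3185)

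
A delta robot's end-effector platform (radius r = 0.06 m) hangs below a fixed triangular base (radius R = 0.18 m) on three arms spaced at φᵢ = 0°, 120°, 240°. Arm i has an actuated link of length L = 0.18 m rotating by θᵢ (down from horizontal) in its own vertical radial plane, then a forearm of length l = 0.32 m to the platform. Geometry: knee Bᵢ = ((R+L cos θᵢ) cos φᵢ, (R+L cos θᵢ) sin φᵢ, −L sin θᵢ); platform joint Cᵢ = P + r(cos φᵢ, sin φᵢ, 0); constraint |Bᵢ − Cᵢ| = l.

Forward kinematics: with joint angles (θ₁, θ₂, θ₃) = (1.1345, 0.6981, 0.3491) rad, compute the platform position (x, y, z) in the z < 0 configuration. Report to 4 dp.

(-0.0926, -0.0387, -0.2958)

φ1=0.0°: virtual centre (0.1961, 0.0000, -0.1631), radius l
arm 2 at φ=120.0°: (R−r)+L cos θ2 = 0.2579;  O2 = (-0.1289, 0.2233, -0.1157)
arm 3 at φ=240.0°: (R−r)+L cos θ3 = 0.2891;  O3 = (-0.1446, -0.2504, -0.0616)
subtract pairs → two planes through P
[-0.6500 0.4467 0.0949]·P = 0.0148;  [-0.6813 -0.5008 0.2031]·P = 0.0223
Cramer: x(z) = -0.0276+0.2195z;  y(z) = -0.0070+0.1070z
into |P−O₁|² = l²: 1.0596z² + 0.2266z + -0.0257 = 0;  Δ = 0.1602;  z = -0.2958 or 0.0820 → z<0 root = -0.2958
x = -0.0926, y = -0.0387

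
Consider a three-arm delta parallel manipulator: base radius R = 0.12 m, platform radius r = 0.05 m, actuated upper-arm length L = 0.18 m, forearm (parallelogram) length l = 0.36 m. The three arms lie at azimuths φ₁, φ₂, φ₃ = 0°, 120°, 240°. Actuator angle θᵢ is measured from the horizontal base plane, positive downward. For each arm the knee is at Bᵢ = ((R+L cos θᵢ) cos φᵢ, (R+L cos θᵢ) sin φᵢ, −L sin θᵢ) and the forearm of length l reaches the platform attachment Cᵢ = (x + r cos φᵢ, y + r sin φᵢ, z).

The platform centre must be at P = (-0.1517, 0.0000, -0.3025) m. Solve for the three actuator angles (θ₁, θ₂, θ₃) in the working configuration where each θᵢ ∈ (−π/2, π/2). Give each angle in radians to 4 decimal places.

θ₁ = 0.9602, θ₂ = 0.0874, θ₃ = 0.0874

φ1=0.0° → target in arm frame (-0.1517, 0.0000)
  A=0.2217, B=-0.3025, C=(l²−L²−A²−y'²−z²)/(2L)=-0.1207
  √(A²+B²)=0.3750;  θ1 = -0.9383+1.8985 ≈ 0.9602
φ2=120.0° → target in arm frame (0.0758, 0.1314)
  A=-0.0058, B=-0.3025, C=(l²−L²−A²−y'²−z²)/(2L)=-0.0322
  θ2 = atan2(B,A) + arccos(C/0.3026) = 0.0874
rotate P by −φ3: (0.0759, -0.1314, -0.3025)
  A cos θ + B sin θ = C:  -0.0059·cos θ + -0.3025·sin θ = -0.0322
  √(A²+B²)=0.3026;  θ3 = -1.5901+1.6775 ≈ 0.0874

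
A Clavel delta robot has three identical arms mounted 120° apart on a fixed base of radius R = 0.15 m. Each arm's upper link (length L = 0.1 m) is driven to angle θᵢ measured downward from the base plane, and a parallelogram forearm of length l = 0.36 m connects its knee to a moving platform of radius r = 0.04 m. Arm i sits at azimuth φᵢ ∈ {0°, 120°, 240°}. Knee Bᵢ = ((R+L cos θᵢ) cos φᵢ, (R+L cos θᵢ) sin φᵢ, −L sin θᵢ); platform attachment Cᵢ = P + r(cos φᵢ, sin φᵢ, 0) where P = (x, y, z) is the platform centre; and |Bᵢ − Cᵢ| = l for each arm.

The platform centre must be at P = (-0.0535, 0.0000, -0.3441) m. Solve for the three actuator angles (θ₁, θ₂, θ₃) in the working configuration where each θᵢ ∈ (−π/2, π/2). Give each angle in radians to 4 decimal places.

θ₁ = 0.7853, θ₂ = 0.3489, θ₃ = 0.3489

arm 1 (φ=0.0°): x'=-0.0535, y'=0.0000
  e−x'=0.1635;  (l²−L²−(e−x')²−y'²−z²)/2L = -0.1277
  θ1 = atan2(B,A) + arccos(C/0.3810) = 0.7853
φ2=120.0° → target in arm frame (0.0267, 0.0463)
  e−x'=0.0832;  (l²−L²−(e−x')²−y'²−z²)/2L = -0.0394
  √(A²+B²)=0.3540;  θ2 = -1.3334+1.6823 ≈ 0.3489
rotate P by −φ3: (0.0268, -0.0463, -0.3441)
  A cos θ + B sin θ = C:  0.0832·cos θ + -0.3441·sin θ = -0.0394
  γ=atan2(-0.3441,0.0832)=-1.3334;  ψ=arccos(-0.1113)=1.6823;  θ3=γ+ψ≈0.3489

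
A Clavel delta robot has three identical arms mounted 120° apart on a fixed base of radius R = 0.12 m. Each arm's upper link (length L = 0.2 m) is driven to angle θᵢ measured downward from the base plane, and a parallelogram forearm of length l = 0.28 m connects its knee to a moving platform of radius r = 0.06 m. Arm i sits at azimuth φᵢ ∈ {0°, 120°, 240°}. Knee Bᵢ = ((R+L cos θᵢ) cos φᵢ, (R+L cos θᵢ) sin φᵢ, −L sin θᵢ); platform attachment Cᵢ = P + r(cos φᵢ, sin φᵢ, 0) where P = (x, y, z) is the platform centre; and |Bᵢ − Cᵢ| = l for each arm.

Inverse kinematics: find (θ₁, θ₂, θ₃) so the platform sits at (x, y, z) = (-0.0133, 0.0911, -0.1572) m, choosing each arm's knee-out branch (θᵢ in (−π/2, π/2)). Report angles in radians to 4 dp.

θ₁ = 0.4361, θ₂ = -0.3486, θ₃ = 0.7854

φ1=0.0° → target in arm frame (-0.0133, 0.0911)
  A=0.0733, B=-0.1572, C=(l²−L²−A²−y'²−z²)/(2L)=0.0000
  √(A²+B²)=0.1734;  θ1 = -1.1345+1.5706 ≈ 0.4361
arm 2 (φ=120.0°): x'=0.0855, y'=-0.0340
  A cos θ + B sin θ = C:  -0.0255·cos θ + -0.1572·sin θ = 0.0297
  √(A²+B²)=0.1593;  θ2 = -1.7319+1.3833 ≈ -0.3486
rotate P by −φ3: (-0.0722, -0.0571, -0.1572)
  A=0.1322, B=-0.1572, C=(l²−L²−A²−y'²−z²)/(2L)=-0.0176
  θ3 = atan2(B,A) + arccos(C/0.2054) = 0.7854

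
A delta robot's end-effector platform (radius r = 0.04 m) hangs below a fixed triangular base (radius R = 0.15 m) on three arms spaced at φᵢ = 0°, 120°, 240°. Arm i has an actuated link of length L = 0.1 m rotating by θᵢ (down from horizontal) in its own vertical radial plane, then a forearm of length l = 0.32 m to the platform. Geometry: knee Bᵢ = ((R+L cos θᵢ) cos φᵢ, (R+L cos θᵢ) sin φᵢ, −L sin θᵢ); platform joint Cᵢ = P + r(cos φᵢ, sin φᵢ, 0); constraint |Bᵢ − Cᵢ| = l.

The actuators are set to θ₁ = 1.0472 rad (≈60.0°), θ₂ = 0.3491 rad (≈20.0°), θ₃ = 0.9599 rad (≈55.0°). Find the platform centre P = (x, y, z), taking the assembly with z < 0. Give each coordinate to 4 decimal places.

(-0.0443, 0.0583, -0.3259)

φ1=0.0°: virtual centre (0.1600, 0.0000, -0.0866), radius l
φ2=120.0°: virtual centre (-0.1020, 0.1766, -0.0342), radius l
arm 3 at φ=240.0°: e+L cos θ3 = 0.1674;  centre 3 = (-0.0837, -0.1449, -0.0819)
subtract pairs → two planes through P
plane₁₂: -0.5240x+0.3533y+0.1048z = 0.0097
det = 0.3241;  x = -0.0104+0.1040z,  y = 0.0119+-0.1424z
into |P−centre ₁|² = l²: 1.0311z² + 0.1344z + -0.0657 = 0;  Δ = 0.2891;  z = -0.3259 or 0.1956 → z<0 root = -0.3259
x = -0.0443, y = 0.0583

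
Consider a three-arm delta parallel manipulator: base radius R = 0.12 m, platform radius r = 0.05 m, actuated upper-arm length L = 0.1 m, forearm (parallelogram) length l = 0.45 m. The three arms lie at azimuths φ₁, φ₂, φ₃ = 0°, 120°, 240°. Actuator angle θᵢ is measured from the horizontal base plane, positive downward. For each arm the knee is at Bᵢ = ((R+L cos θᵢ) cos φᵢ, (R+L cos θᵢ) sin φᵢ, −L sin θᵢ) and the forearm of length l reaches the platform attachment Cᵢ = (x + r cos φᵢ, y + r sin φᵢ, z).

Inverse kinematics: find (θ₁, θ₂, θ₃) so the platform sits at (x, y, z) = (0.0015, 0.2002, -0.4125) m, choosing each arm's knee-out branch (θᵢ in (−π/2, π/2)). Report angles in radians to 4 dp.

arm 1 (φ=0.0°): x'=0.0015, y'=0.2002
  A cos θ + B sin θ = C:  0.0685·cos θ + -0.4125·sin θ = -0.1121
  θ1 = atan2(B,A) + arccos(C/0.4181) = 0.4361
rotate P by −φ2: (0.1726, -0.1014, -0.4125)
  A=-0.1026, B=-0.4125, C=(l²−L²−A²−y'²−z²)/(2L)=0.0076
  γ=atan2(-0.4125,-0.1026)=-1.8146;  ψ=arccos(0.0180)=1.5528;  θ2=γ+ψ≈-0.2618
arm 3 (φ=240.0°): x'=-0.1741, y'=-0.0988
  e−x'=0.2441;  (l²−L²−(e−x')²−y'²−z²)/2L = -0.2351
  √(A²+B²)=0.4793;  θ3 = -1.0364+2.0834 ≈ 1.0470

θ₁ = 0.4361, θ₂ = -0.2618, θ₃ = 1.0470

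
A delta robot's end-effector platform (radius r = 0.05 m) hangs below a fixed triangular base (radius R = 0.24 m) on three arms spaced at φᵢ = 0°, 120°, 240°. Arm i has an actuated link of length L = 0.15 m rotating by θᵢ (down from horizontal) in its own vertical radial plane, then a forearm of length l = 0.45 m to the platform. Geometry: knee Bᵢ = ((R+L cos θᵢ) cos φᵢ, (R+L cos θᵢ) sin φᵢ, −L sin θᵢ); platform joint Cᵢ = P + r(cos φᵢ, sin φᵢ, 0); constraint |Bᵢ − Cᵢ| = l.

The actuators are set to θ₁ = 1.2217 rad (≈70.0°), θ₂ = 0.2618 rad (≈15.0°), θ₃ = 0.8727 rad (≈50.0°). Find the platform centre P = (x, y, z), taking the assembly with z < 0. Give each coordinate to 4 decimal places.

(-0.0983, 0.0731, -0.4270)

arm 1 at φ=0.0°: e+L cos θ1 = 0.2413;  O1 = (0.2413, 0.0000, -0.1410)
φ2=120.0°: virtual centre (-0.1674, 0.2900, -0.0388), radius l
φ3=240.0°: virtual centre (-0.1432, -0.2480, -0.1149), radius l
subtract pairs → two planes through P
[-0.8175 0.5800 0.2043]·P = 0.0356;  [-0.7690 -0.4961 0.0521]·P = 0.0171
det = 0.8516;  x = -0.0324+0.1545z,  y = 0.0157+-0.1345z
into |P−O₁|² = l²: 1.0419z² + 0.1931z + -0.1075 = 0;  Δ = 0.4852;  z = -0.4270 or 0.2416 → z<0 root = -0.4270
x = -0.0983, y = 0.0731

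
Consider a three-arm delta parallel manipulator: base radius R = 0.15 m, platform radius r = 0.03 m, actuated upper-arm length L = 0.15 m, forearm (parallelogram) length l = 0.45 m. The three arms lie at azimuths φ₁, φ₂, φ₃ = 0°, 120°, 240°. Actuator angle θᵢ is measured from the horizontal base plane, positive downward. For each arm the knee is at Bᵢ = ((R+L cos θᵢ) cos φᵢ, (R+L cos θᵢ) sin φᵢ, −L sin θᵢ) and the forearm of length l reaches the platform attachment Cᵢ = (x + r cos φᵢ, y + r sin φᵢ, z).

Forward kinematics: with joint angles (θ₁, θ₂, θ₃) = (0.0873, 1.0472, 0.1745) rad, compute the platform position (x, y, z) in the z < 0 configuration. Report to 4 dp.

(0.0909, -0.1346, -0.4036)

arm 1 at φ=0.0°: ρ1 = 0.2694;  O1 = (0.2694, 0.0000, -0.0131)
O2 = (0.1950·cos120.0°, 0.1950·sin120.0°, -0.1299) = (-0.0975, 0.1689, -0.1299)
O3 = (0.2677·cos240.0°, 0.2677·sin240.0°, -0.0260) = (-0.1339, -0.2319, -0.0260)
subtract pairs → two planes through P
[-0.7339 0.3377 -0.2337]·P = -0.0179;  [-0.8066 -0.4637 -0.0259]·P = -0.0004
det = 0.6127;  x = 0.0137+-0.1911z,  y = -0.0230+0.2765z
quadratic in z: (1.1130)z²+(0.1112)z+(-0.1364)=0, √Δ=0.7872 → z ∈ {-0.4036, 0.3037}; z = -0.4036 (taking z<0)
x = 0.0909, y = -0.1346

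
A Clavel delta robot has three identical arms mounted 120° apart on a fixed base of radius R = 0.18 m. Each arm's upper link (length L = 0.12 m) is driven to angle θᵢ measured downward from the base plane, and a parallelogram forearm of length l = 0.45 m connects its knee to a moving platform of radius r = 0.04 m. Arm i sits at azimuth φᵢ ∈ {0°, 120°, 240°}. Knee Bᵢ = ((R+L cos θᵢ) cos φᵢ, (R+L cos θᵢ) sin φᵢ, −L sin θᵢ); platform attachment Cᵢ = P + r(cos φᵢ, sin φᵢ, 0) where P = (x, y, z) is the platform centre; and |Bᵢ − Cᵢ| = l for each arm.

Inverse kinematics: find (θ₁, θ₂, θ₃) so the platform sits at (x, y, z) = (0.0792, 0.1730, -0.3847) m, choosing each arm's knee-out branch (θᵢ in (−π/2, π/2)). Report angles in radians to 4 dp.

rotate P by −φ1: (0.0792, 0.1730, -0.3847)
  A=0.0608, B=-0.3847, C=(l²−L²−A²−y'²−z²)/(2L)=0.0270
  γ=atan2(-0.3847,0.0608)=-1.4140;  ψ=arccos(0.0693)=1.5014;  θ1=γ+ψ≈0.0874
φ2=120.0° → target in arm frame (0.1102, -0.1551)
  e−x'=0.0298;  (l²−L²−(e−x')²−y'²−z²)/2L = 0.0632
  θ2 = atan2(B,A) + arccos(C/0.3859) = -0.0873
arm 3 (φ=240.0°): x'=-0.1894, y'=-0.0179
  e−x'=0.3294;  (l²−L²−(e−x')²−y'²−z²)/2L = -0.2864
  √(A²+B²)=0.5065;  θ3 = -0.8627+2.1718 ≈ 1.3091

θ₁ = 0.0874, θ₂ = -0.0873, θ₃ = 1.3091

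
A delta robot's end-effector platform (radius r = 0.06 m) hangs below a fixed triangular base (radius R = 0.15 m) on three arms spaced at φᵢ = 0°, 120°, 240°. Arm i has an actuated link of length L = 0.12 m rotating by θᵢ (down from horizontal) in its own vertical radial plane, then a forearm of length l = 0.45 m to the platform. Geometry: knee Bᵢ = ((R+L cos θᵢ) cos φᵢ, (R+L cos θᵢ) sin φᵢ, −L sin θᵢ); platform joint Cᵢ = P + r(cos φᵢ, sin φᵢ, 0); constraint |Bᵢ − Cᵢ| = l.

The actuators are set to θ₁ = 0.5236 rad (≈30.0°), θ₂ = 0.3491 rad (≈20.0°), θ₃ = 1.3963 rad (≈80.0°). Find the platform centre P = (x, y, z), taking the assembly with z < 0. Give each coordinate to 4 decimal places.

arm 1 at φ=0.0°: ρ1 = 0.1939;  O1 = (0.1939, 0.0000, -0.0600)
arm 2 at φ=120.0°: ρ2 = 0.2028;  O2 = (-0.1014, 0.1756, -0.0410)
φ3=240.0°: virtual centre (-0.0554, -0.0960, -0.1182), radius l
|O₂|²−|O₁|² = 0.0016;  |O₃|²−|O₁|² = -0.0150
linear system: -0.5906x+0.3512y = 0.0016−0.0379z; -0.4987x+-0.1920y = -0.0150−-0.1164z
Cramer: x(z) = 0.0171-0.1164z;  y(z) = 0.0334-0.3037z
into |P−O₁|² = l²: 1.1058z² + 0.1409z + -0.1665 = 0;  Δ = 0.7565;  z = -0.4570 or 0.3296 → z<0 root = -0.4570
x = 0.0703, y = 0.1722

(0.0703, 0.1722, -0.4570)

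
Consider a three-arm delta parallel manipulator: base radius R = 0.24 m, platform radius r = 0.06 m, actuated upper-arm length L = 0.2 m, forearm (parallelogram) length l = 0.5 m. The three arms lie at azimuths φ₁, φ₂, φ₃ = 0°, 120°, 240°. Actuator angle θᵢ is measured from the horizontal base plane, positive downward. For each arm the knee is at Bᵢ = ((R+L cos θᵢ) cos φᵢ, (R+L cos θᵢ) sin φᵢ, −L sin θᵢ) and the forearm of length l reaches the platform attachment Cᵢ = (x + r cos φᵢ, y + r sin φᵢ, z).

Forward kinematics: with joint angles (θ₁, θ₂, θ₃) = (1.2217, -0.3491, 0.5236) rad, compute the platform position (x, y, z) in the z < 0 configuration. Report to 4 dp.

(-0.1995, 0.1053, -0.3835)

arm 1 at φ=0.0°: e+L cos θ1 = 0.2484;  S1 = (0.2484, 0.0000, -0.1879)
φ2=120.0°: virtual centre (-0.1840, 0.3186, 0.0684), radius l
arm 3 at φ=240.0°: e+L cos θ3 = 0.3532;  S3 = (-0.1766, -0.3059, -0.1000)
|S₂|²−|S₁|² = 0.0430;  |S₃|²−|S₁|² = 0.0377
[-0.8648 0.6373 0.5127]·P = 0.0430;  [-0.8500 -0.6118 0.1759]·P = 0.0377
Cramer: x(z) = -0.0470+0.3976z;  y(z) = 0.0037-0.2650z
into |P−S₁|² = l²: 1.2283z² + 0.1390z + -0.1274 = 0;  Δ = 0.6451;  z = -0.3835 or 0.2704 → z<0 root = -0.3835
x = -0.1995, y = 0.1053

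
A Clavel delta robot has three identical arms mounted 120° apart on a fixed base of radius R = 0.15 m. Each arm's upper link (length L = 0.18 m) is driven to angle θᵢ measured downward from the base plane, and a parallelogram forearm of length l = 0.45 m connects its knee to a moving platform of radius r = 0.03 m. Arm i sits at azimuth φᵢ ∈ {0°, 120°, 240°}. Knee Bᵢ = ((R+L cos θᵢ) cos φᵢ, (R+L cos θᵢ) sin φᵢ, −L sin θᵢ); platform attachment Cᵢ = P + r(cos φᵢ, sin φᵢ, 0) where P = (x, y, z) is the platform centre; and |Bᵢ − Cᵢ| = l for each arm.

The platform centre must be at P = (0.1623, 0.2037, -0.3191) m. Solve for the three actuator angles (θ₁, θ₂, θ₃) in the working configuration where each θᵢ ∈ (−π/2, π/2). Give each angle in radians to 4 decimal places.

φ1=0.0° → target in arm frame (0.1623, 0.2037)
  A=-0.0423, B=-0.3191, C=(l²−L²−A²−y'²−z²)/(2L)=0.0694
  γ=atan2(-0.3191,-0.0423)=-1.7026;  ψ=arccos(0.2157)=1.3534;  θ1=γ+ψ≈-0.3492
arm 2 (φ=120.0°): x'=0.0953, y'=-0.2424
  A cos θ + B sin θ = C:  0.0247·cos θ + -0.3191·sin θ = 0.0247
  γ=atan2(-0.3191,0.0247)=-1.4934;  ψ=arccos(0.0773)=1.4935;  θ2=γ+ψ≈0.0000
φ3=240.0° → target in arm frame (-0.2576, 0.0387)
  A=0.3776, B=-0.3191, C=(l²−L²−A²−y'²−z²)/(2L)=-0.2105
  θ3 = atan2(B,A) + arccos(C/0.4943) = 1.3089

θ₁ = -0.3492, θ₂ = 0.0000, θ₃ = 1.3089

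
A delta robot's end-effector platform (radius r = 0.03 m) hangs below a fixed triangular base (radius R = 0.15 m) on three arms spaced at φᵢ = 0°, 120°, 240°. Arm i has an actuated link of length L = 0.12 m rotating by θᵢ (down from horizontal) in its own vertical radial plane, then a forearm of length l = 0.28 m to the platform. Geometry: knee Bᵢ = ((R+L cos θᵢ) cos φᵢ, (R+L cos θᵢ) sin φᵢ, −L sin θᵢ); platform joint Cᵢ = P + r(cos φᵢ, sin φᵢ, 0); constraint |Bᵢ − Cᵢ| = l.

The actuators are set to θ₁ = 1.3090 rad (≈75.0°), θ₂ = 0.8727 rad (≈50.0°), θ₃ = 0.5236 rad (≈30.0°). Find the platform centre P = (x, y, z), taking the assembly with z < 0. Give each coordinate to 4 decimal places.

(-0.0707, -0.0311, -0.2840)

φ1=0.0°: virtual centre (0.1511, 0.0000, -0.1159), radius l
S2 = (0.1971·cos120.0°, 0.1971·sin120.0°, -0.0919) = (-0.0986, 0.1707, -0.0919)
φ3=240.0°: virtual centre (-0.1120, -0.1939, -0.0600), radius l
subtract pairs → two planes through P
plane₁₂: -0.4992x+0.3414y+0.0480z = 0.0111
det = 0.3732;  x = -0.0275+0.1521z,  y = -0.0078+0.0820z
quadratic in z: (1.0299)z²+(0.1762)z+(-0.0330)=0, √Δ=0.4088 → z ∈ {-0.2840, 0.1129}; z = -0.2840 (taking z<0)
x = -0.0707, y = -0.0311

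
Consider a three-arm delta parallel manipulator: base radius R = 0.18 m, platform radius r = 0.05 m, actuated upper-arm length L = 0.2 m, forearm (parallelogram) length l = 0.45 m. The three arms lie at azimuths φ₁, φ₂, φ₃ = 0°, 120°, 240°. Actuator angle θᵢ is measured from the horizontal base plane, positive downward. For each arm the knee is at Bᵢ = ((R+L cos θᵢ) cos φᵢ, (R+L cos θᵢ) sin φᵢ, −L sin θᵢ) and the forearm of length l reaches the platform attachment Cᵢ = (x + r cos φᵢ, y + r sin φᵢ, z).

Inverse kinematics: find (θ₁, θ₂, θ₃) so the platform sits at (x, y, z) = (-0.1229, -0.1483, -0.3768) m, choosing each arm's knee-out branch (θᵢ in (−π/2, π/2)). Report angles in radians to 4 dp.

arm 1 (φ=0.0°): x'=-0.1229, y'=-0.1483
  e−x'=0.2529;  (l²−L²−(e−x')²−y'²−z²)/2L = -0.1636
  γ=atan2(-0.3768,0.2529)=-0.9797;  ψ=arccos(-0.3605)=1.9395;  θ1=γ+ψ≈0.9599
φ2=120.0° → target in arm frame (-0.0670, 0.1806)
  e−x'=0.1970;  (l²−L²−(e−x')²−y'²−z²)/2L = -0.1272
  √(A²+B²)=0.4252;  θ2 = -1.0891+1.8747 ≈ 0.7856
φ3=240.0° → target in arm frame (0.1899, -0.0323)
  A=-0.0599, B=-0.3768, C=(l²−L²−A²−y'²−z²)/(2L)=0.0397
  γ=atan2(-0.3768,-0.0599)=-1.7284;  ψ=arccos(0.1041)=1.4665;  θ3=γ+ψ≈-0.2619

θ₁ = 0.9599, θ₂ = 0.7856, θ₃ = -0.2619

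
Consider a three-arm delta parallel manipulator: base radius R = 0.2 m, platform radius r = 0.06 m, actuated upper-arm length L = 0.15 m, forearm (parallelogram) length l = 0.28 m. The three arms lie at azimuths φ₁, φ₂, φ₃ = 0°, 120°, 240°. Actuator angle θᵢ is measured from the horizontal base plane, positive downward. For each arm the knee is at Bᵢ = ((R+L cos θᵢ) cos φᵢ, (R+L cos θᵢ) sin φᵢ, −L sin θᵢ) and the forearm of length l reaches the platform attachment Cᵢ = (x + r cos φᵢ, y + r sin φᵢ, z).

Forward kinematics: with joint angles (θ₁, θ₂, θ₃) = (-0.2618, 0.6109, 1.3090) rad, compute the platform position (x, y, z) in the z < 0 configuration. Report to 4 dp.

(0.0864, 0.0631, -0.1483)

arm 1 at φ=0.0°: e+L cos θ1 = 0.2849;  centre 1 = (0.2849, 0.0000, 0.0388)
arm 2 at φ=120.0°: e+L cos θ2 = 0.2629;  centre 2 = (-0.1314, 0.2277, -0.0860)
φ3=240.0°: virtual centre (-0.0894, -0.1549, -0.1449), radius l
|centre ₂|²−|centre ₁|² = -0.0062;  |centre ₃|²−|centre ₁|² = -0.0297
plane₁₂: -0.8326x+0.4553y+-0.2497z = -0.0062
det = 0.5987;  x = 0.0258+-0.4086z,  y = 0.0336+-0.1987z
sphere 1 gives Az²+Bz+C=0 with A=1.2064, B=0.1207, C=-0.0086;  B²−4AC=0.0562;  roots -0.1483, 0.0482;  negative root z = -0.1483
x = 0.0864, y = 0.0631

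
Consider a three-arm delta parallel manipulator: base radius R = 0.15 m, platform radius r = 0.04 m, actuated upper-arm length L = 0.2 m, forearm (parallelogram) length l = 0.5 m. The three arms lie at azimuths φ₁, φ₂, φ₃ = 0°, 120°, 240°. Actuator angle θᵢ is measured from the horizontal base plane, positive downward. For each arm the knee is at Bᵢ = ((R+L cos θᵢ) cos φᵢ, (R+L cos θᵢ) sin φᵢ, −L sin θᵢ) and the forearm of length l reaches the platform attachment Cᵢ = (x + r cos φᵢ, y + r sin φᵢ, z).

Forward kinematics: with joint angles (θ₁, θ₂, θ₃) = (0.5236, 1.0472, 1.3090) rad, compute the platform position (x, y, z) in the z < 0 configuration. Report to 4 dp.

arm 1 at φ=0.0°: (R−r)+L cos θ1 = 0.2832;  O1 = (0.2832, 0.0000, -0.1000)
O2 = (0.2100·cos120.0°, 0.2100·sin120.0°, -0.1732) = (-0.1050, 0.1819, -0.1732)
O3 = (0.1618·cos240.0°, 0.1618·sin240.0°, -0.1932) = (-0.0809, -0.1401, -0.1932)
|O₂|²−|O₁|² = -0.0161;  |O₃|²−|O₁|² = -0.0267
linear system: -0.7764x+0.3637y = -0.0161−-0.1464z; -0.7282x+-0.2802y = -0.0267−-0.1864z
det = 0.4824;  x = 0.0295+-0.2256z,  y = 0.0187+-0.0790z
sphere 1 gives Az²+Bz+C=0 with A=1.0571, B=0.3115, C=-0.1753;  B²−4AC=0.8382;  roots -0.5804, 0.2857;  negative root z = -0.5804
x = 0.1604, y = 0.0645

(0.1604, 0.0645, -0.5804)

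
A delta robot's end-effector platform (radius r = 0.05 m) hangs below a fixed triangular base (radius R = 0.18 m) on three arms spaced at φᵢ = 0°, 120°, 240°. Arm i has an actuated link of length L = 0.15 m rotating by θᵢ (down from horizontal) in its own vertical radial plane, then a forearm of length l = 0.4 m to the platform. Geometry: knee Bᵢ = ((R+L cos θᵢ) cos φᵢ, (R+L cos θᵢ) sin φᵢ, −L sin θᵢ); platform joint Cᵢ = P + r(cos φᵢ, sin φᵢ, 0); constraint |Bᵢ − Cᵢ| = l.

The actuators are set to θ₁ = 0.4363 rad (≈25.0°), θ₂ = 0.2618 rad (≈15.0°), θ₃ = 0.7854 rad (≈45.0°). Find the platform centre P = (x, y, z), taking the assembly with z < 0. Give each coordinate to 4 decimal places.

(0.0148, 0.0679, -0.3672)

centre 1 = (0.2659·cos0.0°, 0.2659·sin0.0°, -0.0634) = (0.2659, 0.0000, -0.0634)
φ2=120.0°: virtual centre (-0.1374, 0.2381, -0.0388), radius l
φ3=240.0°: virtual centre (-0.1180, -0.2044, -0.1061), radius l
|centre ₂|²−|centre ₁|² = 0.0023;  |centre ₃|²−|centre ₁|² = -0.0078
[-0.8068 0.4761 0.0491]·P = 0.0023;  [-0.7680 -0.4089 -0.0854]·P = -0.0078
Cramer: x(z) = 0.0040-0.0295z;  y(z) = 0.0116-0.1533z
sphere 1 gives Az²+Bz+C=0 with A=1.0244, B=0.1387, C=-0.0872;  B²−4AC=0.3766;  roots -0.3672, 0.2318;  negative root z = -0.3672
x = 0.0148, y = 0.0679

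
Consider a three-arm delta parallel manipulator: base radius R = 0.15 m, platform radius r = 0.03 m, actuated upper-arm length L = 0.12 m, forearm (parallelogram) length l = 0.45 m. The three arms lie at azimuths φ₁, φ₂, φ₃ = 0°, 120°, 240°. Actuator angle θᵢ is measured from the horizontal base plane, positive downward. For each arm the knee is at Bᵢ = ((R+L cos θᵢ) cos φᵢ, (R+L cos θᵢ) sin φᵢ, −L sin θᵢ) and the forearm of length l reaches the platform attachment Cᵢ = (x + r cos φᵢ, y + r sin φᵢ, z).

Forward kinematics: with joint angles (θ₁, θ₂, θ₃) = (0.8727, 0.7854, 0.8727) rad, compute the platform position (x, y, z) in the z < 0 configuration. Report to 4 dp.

(-0.0073, 0.0126, -0.4926)

S1 = (0.1971·cos0.0°, 0.1971·sin0.0°, -0.0919) = (0.1971, 0.0000, -0.0919)
S2 = (0.2049·cos120.0°, 0.2049·sin120.0°, -0.0849) = (-0.1024, 0.1774, -0.0849)
arm 3 at φ=240.0°: (R−r)+L cos θ3 = 0.1971;  S3 = (-0.0986, -0.1707, -0.0919)
subtract pairs → two planes through P
plane₁₂: -0.5991x+0.3548y+0.0142z = 0.0019
Cramer: x(z) = -0.0015+0.0117z;  y(z) = 0.0026-0.0202z
into |P−S₁|² = l²: 1.0005z² + 0.1791z + -0.1546 = 0;  Δ = 0.6507;  z = -0.4926 or 0.3136 → z<0 root = -0.4926
x = -0.0073, y = 0.0126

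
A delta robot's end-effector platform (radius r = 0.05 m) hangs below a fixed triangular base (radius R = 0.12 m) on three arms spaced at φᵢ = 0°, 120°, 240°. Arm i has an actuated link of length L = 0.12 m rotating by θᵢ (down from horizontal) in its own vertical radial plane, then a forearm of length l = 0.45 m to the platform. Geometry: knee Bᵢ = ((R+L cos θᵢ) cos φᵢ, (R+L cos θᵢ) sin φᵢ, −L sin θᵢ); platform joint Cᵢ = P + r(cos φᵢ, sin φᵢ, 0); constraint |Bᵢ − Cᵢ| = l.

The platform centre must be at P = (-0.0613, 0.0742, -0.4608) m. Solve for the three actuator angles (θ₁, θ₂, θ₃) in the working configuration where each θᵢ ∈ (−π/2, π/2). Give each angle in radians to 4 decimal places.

rotate P by −φ1: (-0.0613, 0.0742, -0.4608)
  e−x'=0.1313;  (l²−L²−(e−x')²−y'²−z²)/2L = -0.1958
  θ1 = atan2(B,A) + arccos(C/0.4791) = 0.6985
rotate P by −φ2: (0.0949, 0.0160, -0.4608)
  A cos θ + B sin θ = C:  -0.0249·cos θ + -0.4608·sin θ = -0.1046
  θ2 = atan2(B,A) + arccos(C/0.4615) = 0.1747
arm 3 (φ=240.0°): x'=-0.0336, y'=-0.0902
  A cos θ + B sin θ = C:  0.1036·cos θ + -0.4608·sin θ = -0.1796
  θ3 = atan2(B,A) + arccos(C/0.4723) = 0.6113

θ₁ = 0.6985, θ₂ = 0.1747, θ₃ = 0.6113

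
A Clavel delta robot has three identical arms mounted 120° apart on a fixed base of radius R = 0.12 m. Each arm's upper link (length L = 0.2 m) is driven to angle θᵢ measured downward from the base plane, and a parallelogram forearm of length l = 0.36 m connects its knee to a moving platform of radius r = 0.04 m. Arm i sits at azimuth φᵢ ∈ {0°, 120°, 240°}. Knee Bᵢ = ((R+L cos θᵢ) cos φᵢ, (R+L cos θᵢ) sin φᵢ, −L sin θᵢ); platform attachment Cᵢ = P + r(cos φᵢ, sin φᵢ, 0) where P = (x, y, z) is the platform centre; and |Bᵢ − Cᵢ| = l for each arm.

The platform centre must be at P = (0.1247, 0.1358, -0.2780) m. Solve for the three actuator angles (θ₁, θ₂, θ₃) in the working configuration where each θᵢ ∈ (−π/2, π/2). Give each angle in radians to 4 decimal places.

θ₁ = -0.0872, θ₂ = 0.2619, θ₃ = 1.1347

rotate P by −φ1: (0.1247, 0.1358, -0.2780)
  A=-0.0447, B=-0.2780, C=(l²−L²−A²−y'²−z²)/(2L)=-0.0203
  √(A²+B²)=0.2816;  θ1 = -1.7302+1.6430 ≈ -0.0872
arm 2 (φ=120.0°): x'=0.0553, y'=-0.1759
  A=0.0247, B=-0.2780, C=(l²−L²−A²−y'²−z²)/(2L)=-0.0481
  γ=atan2(-0.2780,0.0247)=-1.4820;  ψ=arccos(-0.1723)=1.7440;  θ2=γ+ψ≈0.2619
arm 3 (φ=240.0°): x'=-0.1800, y'=0.0401
  e−x'=0.2600;  (l²−L²−(e−x')²−y'²−z²)/2L = -0.1422
  γ=atan2(-0.2780,0.2600)=-0.8189;  ψ=arccos(-0.3735)=1.9536;  θ3=γ+ψ≈1.1347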